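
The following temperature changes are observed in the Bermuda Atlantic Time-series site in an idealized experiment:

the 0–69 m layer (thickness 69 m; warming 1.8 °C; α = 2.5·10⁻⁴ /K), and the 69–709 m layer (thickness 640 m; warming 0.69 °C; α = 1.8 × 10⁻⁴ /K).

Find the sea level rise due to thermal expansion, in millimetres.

Layer 1: 2.5×10⁻⁴ × 69 × 1.8 = 0.03105 m
69–709 m: 0.69 × 640 × 1.8×10⁻⁴ = 0.079488 m
Δh = 0.03105 + 0.079488 = 0.110538 m

111 mm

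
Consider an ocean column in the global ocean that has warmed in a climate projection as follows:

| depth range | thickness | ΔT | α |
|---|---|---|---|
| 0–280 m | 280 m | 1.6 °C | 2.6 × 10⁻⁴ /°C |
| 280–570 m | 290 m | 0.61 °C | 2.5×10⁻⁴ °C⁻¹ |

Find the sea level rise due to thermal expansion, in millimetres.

1.6 × 2.6×10⁻⁴ × 280 = 0.11648 m
Layer 2: 0.61 × 290 × 2.5×10⁻⁴ = 0.044225 m
Δh = 0.11648 + 0.044225 = 0.160705 m ≈ 161 mm

Δh = 161 mm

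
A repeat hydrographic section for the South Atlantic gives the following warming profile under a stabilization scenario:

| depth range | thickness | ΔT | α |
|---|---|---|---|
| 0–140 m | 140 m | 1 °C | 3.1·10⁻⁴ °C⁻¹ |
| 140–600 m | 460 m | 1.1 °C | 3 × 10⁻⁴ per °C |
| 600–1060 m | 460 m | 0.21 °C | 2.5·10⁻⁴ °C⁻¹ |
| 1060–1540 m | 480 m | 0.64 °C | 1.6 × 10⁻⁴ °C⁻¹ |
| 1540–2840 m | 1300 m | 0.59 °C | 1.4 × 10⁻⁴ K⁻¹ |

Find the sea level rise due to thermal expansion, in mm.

Δh = 376 mm

0–140 m: 3.1×10⁻⁴ × 1 × 140 = 0.04340 m
140–600 m: 3×10⁻⁴ × 1.1 × 460 = 0.15180 m
Layer 3: 2.5×10⁻⁴ × 0.21 × 460 = 0.02415 m
1060–1540 m: 0.64 × 1.6×10⁻⁴ × 480 = 0.049152 m
1300 × 0.59 × 1.4×10⁻⁴ = 0.10738 m
Δh = 0.04340 + 0.15180 + 0.02415 + 0.049152 + 0.10738 = 0.375882 m ≈ 376 mm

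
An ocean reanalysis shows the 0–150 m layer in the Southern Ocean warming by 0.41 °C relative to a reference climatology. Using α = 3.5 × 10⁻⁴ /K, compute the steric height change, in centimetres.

Δh = αΔT·H = 3.5×10⁻⁴ × 0.41 × 150 = 0.021525 m

Δh ≈ 2.15 cm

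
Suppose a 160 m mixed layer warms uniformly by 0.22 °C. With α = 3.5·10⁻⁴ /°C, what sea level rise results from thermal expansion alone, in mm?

Δh = αΔT·H = 3.5×10⁻⁴ × 0.22 × 160 = 0.01232 m

Δh ≈ 12 mm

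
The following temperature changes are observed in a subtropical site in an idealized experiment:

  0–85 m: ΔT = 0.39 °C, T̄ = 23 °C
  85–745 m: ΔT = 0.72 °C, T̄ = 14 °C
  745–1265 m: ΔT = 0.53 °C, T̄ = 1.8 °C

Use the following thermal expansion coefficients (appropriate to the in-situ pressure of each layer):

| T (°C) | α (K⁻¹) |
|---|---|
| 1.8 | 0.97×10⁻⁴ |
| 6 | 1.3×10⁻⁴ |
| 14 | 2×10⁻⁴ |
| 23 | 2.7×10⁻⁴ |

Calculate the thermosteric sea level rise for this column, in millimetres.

Layer 1 at 23 °C → α = 2.7×10⁻⁴ K⁻¹
Layer 2 at 14 °C → α = 2×10⁻⁴ K⁻¹
Layer 3 at 1.8 °C → α = 0.97×10⁻⁴ K⁻¹
Layer 1: 2.7×10⁻⁴ × 0.39 × 85 = 0.0089505 m
85–745 m: 0.72 × 2×10⁻⁴ × 660 = 0.09504 m
0.97×10⁻⁴ × 520 × 0.53 = 0.0267332 m
Δh = 0.0089505 + 0.09504 + 0.0267332 = 0.1307237 m ≈ 131 mm

131 mm of thermosteric rise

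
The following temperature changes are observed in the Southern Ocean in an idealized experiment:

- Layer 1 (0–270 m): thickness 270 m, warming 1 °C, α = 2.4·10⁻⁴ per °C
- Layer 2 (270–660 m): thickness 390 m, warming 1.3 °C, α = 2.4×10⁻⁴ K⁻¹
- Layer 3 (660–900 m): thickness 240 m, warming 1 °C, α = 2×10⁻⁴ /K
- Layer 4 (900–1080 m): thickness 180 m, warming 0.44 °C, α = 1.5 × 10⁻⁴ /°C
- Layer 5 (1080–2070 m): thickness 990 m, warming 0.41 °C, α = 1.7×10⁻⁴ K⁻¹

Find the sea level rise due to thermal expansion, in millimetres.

0–270 m: 270 × 2.4×10⁻⁴ × 1 = 0.06480 m
270–660 m: 390 × 2.4×10⁻⁴ × 1.3 = 0.12168 m
2×10⁻⁴ × 240 × 1 = 0.04800 m
900–1080 m: 1.5×10⁻⁴ × 0.44 × 180 = 0.01188 m
1.7×10⁻⁴ × 990 × 0.41 = 0.069003 m
Δh = 0.06480 + 0.12168 + 0.04800 + 0.01188 + 0.069003 = 0.315363 m

315 mm of thermosteric rise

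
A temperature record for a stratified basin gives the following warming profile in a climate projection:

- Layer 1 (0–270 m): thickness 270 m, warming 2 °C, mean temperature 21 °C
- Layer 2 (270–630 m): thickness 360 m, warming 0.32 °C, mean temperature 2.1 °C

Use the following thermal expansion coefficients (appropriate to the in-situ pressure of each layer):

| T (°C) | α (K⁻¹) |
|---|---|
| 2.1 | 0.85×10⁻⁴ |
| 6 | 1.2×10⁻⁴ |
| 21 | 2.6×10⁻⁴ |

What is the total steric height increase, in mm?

Layer 1 at 21 °C → α = 2.6×10⁻⁴ K⁻¹
Layer 2 at 2.1 °C → α = 0.85×10⁻⁴ K⁻¹
0–270 m: 270 × 2 × 2.6×10⁻⁴ = 0.14040 m
0.32 × 360 × 0.85×10⁻⁴ = 0.009792 m
Δh = 0.14040 + 0.009792 = 0.150192 m

150 mm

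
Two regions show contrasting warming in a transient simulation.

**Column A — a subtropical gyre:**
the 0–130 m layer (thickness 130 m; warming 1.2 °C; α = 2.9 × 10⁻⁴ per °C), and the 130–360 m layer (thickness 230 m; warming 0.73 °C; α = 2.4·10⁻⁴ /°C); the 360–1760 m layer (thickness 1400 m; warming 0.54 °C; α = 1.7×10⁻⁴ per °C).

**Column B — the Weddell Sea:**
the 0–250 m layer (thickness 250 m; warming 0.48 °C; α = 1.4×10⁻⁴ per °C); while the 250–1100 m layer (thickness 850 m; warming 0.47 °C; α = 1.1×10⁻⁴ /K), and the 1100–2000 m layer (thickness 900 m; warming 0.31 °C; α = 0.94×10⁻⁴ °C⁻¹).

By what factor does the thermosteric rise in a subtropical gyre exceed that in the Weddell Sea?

A Layer 1: 130 × 1.2 × 2.9×10⁻⁴ = 0.04524 m
A Layer 2: 0.73 × 2.4×10⁻⁴ × 230 = 0.040296 m
A 1.7×10⁻⁴ × 0.54 × 1400 = 0.12852 m
A total: 0.214056 m
B 1.4×10⁻⁴ × 0.48 × 250 = 0.01680 m
B 0.47 × 850 × 1.1×10⁻⁴ = 0.043945 m
B Layer 3: 0.31 × 0.94×10⁻⁴ × 900 = 0.026226 m
B total: 0.086971 m
Ratio: 0.214056 / 0.086971 ≈ 2.461

2.46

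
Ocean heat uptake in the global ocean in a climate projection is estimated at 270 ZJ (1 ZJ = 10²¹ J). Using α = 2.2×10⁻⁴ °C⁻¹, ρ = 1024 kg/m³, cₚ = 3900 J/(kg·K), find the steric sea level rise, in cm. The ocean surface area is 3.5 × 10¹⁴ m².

Per unit area: Q = 270×10²¹ / (3.5×10¹⁴) ≈ 7.714×10⁸ J/m²
Δh = αQ/(ρcₚ) = 2.2×10⁻⁴ × 7.714×10⁸ / (1024 × 3900) ≈ 0.042495 m

4.25 cm of thermosteric rise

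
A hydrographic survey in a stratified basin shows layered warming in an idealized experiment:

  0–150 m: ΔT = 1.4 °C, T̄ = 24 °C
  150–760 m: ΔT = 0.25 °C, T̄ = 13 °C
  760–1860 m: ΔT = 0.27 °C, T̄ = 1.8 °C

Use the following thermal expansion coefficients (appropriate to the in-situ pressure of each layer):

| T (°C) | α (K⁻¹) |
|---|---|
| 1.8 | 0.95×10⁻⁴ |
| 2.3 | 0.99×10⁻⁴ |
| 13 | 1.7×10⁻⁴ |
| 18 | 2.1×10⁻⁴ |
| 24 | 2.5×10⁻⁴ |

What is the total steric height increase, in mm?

Layer 1 at 24 °C → α = 2.5×10⁻⁴ K⁻¹
Layer 2 at 13 °C → α = 1.7×10⁻⁴ K⁻¹
Layer 3 at 1.8 °C → α = 0.95×10⁻⁴ K⁻¹
150 × 2.5×10⁻⁴ × 1.4 = 0.05250 m
0.25 × 1.7×10⁻⁴ × 610 = 0.025925 m
760–1860 m: 1100 × 0.95×10⁻⁴ × 0.27 = 0.028215 m
Δh = 0.05250 + 0.025925 + 0.028215 = 0.10664 m

Δh = 107 mm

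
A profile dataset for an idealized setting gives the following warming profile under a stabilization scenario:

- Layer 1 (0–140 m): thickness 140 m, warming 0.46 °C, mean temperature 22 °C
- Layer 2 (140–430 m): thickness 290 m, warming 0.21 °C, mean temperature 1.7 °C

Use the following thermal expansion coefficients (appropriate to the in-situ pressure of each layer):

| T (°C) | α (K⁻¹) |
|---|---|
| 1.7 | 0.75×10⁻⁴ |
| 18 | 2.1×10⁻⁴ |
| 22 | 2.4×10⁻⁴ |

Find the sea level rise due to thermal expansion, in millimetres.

Layer 1 at 22 °C → α = 2.4×10⁻⁴ K⁻¹
Layer 2 at 1.7 °C → α = 0.75×10⁻⁴ K⁻¹
Layer 1: 140 × 0.46 × 2.4×10⁻⁴ = 0.015456 m
0.21 × 0.75×10⁻⁴ × 290 = 0.0045675 m
Δh = 0.015456 + 0.0045675 = 0.0200235 m

Δh ≈ 20.0 mm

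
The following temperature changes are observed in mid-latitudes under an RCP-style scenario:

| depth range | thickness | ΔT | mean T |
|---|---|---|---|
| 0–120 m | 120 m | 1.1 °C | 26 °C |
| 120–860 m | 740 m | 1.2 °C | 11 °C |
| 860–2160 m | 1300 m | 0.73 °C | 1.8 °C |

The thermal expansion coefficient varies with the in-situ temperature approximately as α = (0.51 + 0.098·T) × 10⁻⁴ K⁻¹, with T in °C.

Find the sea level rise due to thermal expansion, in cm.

Δh ≈ 24.7 cm

Layer 1: α = (0.51 + 0.098×26)×10⁻⁴ = 3.058×10⁻⁴ K⁻¹
Layer 2: α = (0.51 + 0.098×11)×10⁻⁴ = 1.588×10⁻⁴ K⁻¹
Layer 3: α = (0.51 + 0.098×1.8)×10⁻⁴ = 0.6864×10⁻⁴ K⁻¹
120 × 3.058×10⁻⁴ × 1.1 = 0.0403656 m
120–860 m: 1.2 × 1.588×10⁻⁴ × 740 = 0.1410144 m
0.73 × 1300 × 0.6864×10⁻⁴ = 0.06513936 m
Δh = 0.0403656 + 0.1410144 + 0.06513936 = 0.24651936 m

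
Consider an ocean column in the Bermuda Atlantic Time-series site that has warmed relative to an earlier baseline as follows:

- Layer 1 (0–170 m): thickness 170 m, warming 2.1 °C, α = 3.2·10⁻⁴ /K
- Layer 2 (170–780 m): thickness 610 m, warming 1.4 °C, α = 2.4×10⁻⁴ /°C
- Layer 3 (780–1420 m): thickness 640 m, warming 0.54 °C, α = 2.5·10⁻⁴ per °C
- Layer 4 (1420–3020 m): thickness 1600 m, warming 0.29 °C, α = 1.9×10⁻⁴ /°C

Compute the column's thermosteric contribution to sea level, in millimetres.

Layer 1: 2.1 × 3.2×10⁻⁴ × 170 = 0.11424 m
Layer 2: 610 × 1.4 × 2.4×10⁻⁴ = 0.20496 m
780–1420 m: 640 × 0.54 × 2.5×10⁻⁴ = 0.08640 m
1420–3020 m: 1.9×10⁻⁴ × 0.29 × 1600 = 0.08816 m
Δh = 0.11424 + 0.20496 + 0.08640 + 0.08816 = 0.49376 m

Δh ≈ 494 mm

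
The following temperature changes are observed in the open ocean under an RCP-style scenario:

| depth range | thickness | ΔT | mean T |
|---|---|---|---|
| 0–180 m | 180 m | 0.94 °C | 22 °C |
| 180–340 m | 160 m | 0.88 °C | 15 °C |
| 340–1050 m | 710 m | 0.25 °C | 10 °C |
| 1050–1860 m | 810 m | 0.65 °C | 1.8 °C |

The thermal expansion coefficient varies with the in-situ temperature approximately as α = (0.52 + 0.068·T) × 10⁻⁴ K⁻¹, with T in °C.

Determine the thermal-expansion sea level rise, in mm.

about 111 mm

Layer 1: α = (0.52 + 0.068×22)×10⁻⁴ = 2.016×10⁻⁴ K⁻¹
Layer 2: α = (0.52 + 0.068×15)×10⁻⁴ = 1.54×10⁻⁴ K⁻¹
Layer 3: α = (0.52 + 0.068×10)×10⁻⁴ = 1.2×10⁻⁴ K⁻¹
Layer 4: α = (0.52 + 0.068×1.8)×10⁻⁴ = 0.6424×10⁻⁴ K⁻¹
Layer 1: 180 × 0.94 × 2.016×10⁻⁴ = 0.03411072 m
180–340 m: 0.88 × 160 × 1.54×10⁻⁴ = 0.0216832 m
710 × 1.2×10⁻⁴ × 0.25 = 0.02130 m
Layer 4: 810 × 0.65 × 0.6424×10⁻⁴ = 0.03382236 m
Δh = 0.03411072 + 0.0216832 + 0.02130 + 0.03382236 = 0.11091628 m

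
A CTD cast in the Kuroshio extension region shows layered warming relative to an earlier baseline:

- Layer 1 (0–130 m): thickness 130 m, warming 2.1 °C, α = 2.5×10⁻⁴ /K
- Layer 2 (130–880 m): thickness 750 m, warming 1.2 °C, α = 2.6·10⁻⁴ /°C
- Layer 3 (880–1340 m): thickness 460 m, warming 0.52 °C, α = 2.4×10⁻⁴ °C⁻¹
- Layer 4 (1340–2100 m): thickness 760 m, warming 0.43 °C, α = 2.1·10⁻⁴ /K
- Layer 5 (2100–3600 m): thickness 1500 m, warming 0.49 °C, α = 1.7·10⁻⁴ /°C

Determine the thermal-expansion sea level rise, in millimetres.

2.5×10⁻⁴ × 130 × 2.1 = 0.06825 m
Layer 2: 750 × 1.2 × 2.6×10⁻⁴ = 0.23400 m
880–1340 m: 0.52 × 460 × 2.4×10⁻⁴ = 0.057408 m
1340–2100 m: 760 × 0.43 × 2.1×10⁻⁴ = 0.068628 m
Layer 5: 1500 × 1.7×10⁻⁴ × 0.49 = 0.12495 m
Δh = 0.06825 + 0.23400 + 0.057408 + 0.068628 + 0.12495 = 0.553236 m

Δh ≈ 553 mm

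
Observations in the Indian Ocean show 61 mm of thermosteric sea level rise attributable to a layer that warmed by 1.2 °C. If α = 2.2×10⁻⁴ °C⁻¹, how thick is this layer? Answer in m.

H = Δh/(αΔT) = 0.061 / (2.2×10⁻⁴ × 1.2) ≈ 231.1 m

H ≈ 231 m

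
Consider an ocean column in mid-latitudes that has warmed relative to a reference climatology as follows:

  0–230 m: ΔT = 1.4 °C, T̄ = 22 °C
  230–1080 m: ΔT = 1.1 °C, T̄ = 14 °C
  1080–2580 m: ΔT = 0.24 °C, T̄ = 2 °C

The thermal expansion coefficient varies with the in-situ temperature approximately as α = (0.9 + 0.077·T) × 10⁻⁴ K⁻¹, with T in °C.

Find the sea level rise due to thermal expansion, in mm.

Layer 1: α = (0.9 + 0.077×22)×10⁻⁴ = 2.594×10⁻⁴ K⁻¹
Layer 2: α = (0.9 + 0.077×14)×10⁻⁴ = 1.978×10⁻⁴ K⁻¹
Layer 3: α = (0.9 + 0.077×2)×10⁻⁴ = 1.054×10⁻⁴ K⁻¹
0–230 m: 230 × 2.594×10⁻⁴ × 1.4 = 0.0835268 m
230–1080 m: 1.978×10⁻⁴ × 1.1 × 850 = 0.184943 m
1080–2580 m: 1500 × 0.24 × 1.054×10⁻⁴ = 0.037944 m
Δh = 0.0835268 + 0.184943 + 0.037944 = 0.3064138 m ≈ 306 mm

Δh = 306 mm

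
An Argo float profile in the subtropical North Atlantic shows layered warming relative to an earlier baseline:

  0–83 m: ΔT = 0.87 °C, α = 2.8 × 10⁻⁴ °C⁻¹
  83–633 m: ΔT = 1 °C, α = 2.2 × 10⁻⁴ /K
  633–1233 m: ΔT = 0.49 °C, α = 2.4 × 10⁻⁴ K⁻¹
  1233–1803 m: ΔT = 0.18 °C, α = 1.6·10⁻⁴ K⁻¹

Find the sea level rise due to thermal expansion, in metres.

0.87 × 83 × 2.8×10⁻⁴ = 0.0202188 m
83–633 m: 1 × 550 × 2.2×10⁻⁴ = 0.12100 m
633–1233 m: 0.49 × 600 × 2.4×10⁻⁴ = 0.07056 m
Layer 4: 0.18 × 1.6×10⁻⁴ × 570 = 0.016416 m
Δh = 0.0202188 + 0.12100 + 0.07056 + 0.016416 = 0.2281948 m ≈ 0.228 m

Δh = 0.228 m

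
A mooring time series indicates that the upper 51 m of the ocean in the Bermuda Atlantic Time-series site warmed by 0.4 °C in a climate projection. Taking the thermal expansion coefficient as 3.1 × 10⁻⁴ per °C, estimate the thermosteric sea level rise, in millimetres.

Δh = αΔT·H = 3.1×10⁻⁴ × 0.4 × 51 = 0.006324 m

6.32 mm of thermosteric rise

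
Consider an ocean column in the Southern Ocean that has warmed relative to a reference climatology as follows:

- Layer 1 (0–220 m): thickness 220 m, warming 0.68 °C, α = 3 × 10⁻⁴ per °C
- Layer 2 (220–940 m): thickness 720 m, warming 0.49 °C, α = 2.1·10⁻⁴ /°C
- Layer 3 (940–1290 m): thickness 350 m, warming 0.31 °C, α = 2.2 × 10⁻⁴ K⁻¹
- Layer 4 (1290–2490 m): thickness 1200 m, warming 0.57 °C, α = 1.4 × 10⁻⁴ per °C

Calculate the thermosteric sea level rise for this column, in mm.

Δh = 240 mm

0–220 m: 3×10⁻⁴ × 0.68 × 220 = 0.04488 m
220–940 m: 2.1×10⁻⁴ × 720 × 0.49 = 0.074088 m
940–1290 m: 2.2×10⁻⁴ × 350 × 0.31 = 0.02387 m
Layer 4: 1200 × 1.4×10⁻⁴ × 0.57 = 0.09576 m
Δh = 0.04488 + 0.074088 + 0.02387 + 0.09576 = 0.238598 m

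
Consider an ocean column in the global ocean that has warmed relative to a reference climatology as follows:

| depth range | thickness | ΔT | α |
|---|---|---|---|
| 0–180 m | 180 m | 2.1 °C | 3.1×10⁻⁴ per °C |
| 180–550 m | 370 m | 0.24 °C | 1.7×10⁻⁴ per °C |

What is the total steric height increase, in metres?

0.132 m of thermosteric rise

Layer 1: 2.1 × 180 × 3.1×10⁻⁴ = 0.11718 m
1.7×10⁻⁴ × 0.24 × 370 = 0.015096 m
Δh = 0.11718 + 0.015096 = 0.132276 m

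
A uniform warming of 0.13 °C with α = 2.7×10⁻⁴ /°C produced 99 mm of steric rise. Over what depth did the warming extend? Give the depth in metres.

H = Δh/(αΔT) = 0.099 / (2.7×10⁻⁴ × 0.13) ≈ 2821 m

about 2820 m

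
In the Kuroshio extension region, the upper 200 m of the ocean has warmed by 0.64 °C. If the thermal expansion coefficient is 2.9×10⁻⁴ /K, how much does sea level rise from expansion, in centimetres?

Δh = αΔT·H = 2.9×10⁻⁴ × 0.64 × 200 = 0.03712 m

3.7 cm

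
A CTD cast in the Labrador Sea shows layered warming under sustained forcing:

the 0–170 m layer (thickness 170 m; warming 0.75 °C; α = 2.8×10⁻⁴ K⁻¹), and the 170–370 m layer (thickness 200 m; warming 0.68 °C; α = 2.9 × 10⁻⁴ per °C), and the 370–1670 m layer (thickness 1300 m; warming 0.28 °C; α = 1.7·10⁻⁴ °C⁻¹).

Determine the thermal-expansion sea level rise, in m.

2.8×10⁻⁴ × 170 × 0.75 = 0.03570 m
Layer 2: 2.9×10⁻⁴ × 0.68 × 200 = 0.03944 m
370–1670 m: 1.7×10⁻⁴ × 0.28 × 1300 = 0.06188 m
Δh = 0.03570 + 0.03944 + 0.06188 = 0.13702 m ≈ 0.14 m

about 0.14 m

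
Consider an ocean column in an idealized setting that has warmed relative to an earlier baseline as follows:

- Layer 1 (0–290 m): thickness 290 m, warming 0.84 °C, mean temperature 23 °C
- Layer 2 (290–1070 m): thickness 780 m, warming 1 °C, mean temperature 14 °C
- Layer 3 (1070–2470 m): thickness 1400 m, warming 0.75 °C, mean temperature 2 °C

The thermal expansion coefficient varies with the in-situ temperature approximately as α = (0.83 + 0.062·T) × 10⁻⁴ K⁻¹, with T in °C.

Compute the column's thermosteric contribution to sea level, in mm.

about 290 mm

Layer 1: α = (0.83 + 0.062×23)×10⁻⁴ = 2.256×10⁻⁴ K⁻¹
Layer 2: α = (0.83 + 0.062×14)×10⁻⁴ = 1.698×10⁻⁴ K⁻¹
Layer 3: α = (0.83 + 0.062×2)×10⁻⁴ = 0.954×10⁻⁴ K⁻¹
0–290 m: 0.84 × 2.256×10⁻⁴ × 290 = 0.05495616 m
290–1070 m: 1.698×10⁻⁴ × 1 × 780 = 0.132444 m
Layer 3: 1400 × 0.954×10⁻⁴ × 0.75 = 0.10017 m
Δh = 0.05495616 + 0.132444 + 0.10017 = 0.28757016 m ≈ 290 mm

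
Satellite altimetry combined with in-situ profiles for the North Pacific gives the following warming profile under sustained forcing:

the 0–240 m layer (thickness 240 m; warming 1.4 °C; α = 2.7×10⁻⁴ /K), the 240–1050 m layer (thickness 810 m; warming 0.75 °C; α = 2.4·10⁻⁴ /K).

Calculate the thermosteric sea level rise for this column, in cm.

Δh = 23.7 cm

Layer 1: 1.4 × 240 × 2.7×10⁻⁴ = 0.09072 m
240–1050 m: 2.4×10⁻⁴ × 810 × 0.75 = 0.14580 m
Δh = 0.09072 + 0.14580 = 0.23652 m ≈ 23.7 cm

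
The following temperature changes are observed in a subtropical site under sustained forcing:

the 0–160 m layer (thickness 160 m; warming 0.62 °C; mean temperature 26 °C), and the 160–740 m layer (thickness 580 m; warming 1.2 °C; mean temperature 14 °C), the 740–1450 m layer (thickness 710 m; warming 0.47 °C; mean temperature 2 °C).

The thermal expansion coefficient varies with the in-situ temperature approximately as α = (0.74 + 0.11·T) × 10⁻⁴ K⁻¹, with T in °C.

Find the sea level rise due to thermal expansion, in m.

0.226 m

Layer 1: α = (0.74 + 0.11×26)×10⁻⁴ = 3.6×10⁻⁴ K⁻¹
Layer 2: α = (0.74 + 0.11×14)×10⁻⁴ = 2.28×10⁻⁴ K⁻¹
Layer 3: α = (0.74 + 0.11×2)×10⁻⁴ = 0.96×10⁻⁴ K⁻¹
Layer 1: 0.62 × 160 × 3.6×10⁻⁴ = 0.035712 m
580 × 1.2 × 2.28×10⁻⁴ = 0.158688 m
Layer 3: 710 × 0.96×10⁻⁴ × 0.47 = 0.0320352 m
Δh = 0.035712 + 0.158688 + 0.0320352 = 0.2264352 m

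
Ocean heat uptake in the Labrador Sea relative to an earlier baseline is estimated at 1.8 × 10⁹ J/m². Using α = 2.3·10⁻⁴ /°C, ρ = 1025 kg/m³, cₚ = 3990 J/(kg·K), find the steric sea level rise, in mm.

100 mm of thermosteric rise

Δh = αQ/(ρcₚ) = 2.3×10⁻⁴ × 1.8×10⁹ / (1025 × 3990) ≈ 0.10123 m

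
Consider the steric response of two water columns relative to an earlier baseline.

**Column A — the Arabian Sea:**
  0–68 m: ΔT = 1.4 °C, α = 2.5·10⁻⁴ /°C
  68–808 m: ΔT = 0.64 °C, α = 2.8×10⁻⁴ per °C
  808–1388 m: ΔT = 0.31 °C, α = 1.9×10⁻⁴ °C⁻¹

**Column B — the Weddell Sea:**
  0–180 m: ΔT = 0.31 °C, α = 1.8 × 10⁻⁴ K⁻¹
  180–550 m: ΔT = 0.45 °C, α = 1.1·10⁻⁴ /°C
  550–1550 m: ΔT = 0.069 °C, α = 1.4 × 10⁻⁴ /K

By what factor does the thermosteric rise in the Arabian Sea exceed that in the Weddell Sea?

A 68 × 2.5×10⁻⁴ × 1.4 = 0.02380 m
A Layer 2: 0.64 × 740 × 2.8×10⁻⁴ = 0.132608 m
A 1.9×10⁻⁴ × 0.31 × 580 = 0.034162 m
A total: 0.19057 m
B 0–180 m: 1.8×10⁻⁴ × 0.31 × 180 = 0.010044 m
B 0.45 × 370 × 1.1×10⁻⁴ = 0.018315 m
B 0.069 × 1000 × 1.4×10⁻⁴ = 0.00966 m
B total: 0.038019 m
Ratio: 0.19057 / 0.038019 ≈ 5.012

≈ 5.0×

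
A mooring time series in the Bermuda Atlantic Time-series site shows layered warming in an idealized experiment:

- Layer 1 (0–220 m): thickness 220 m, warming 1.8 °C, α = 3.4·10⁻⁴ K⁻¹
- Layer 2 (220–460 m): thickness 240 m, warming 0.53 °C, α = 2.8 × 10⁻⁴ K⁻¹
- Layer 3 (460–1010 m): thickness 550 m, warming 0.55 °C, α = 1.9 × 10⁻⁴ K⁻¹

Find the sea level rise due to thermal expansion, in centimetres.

Δh = 22.8 cm

0–220 m: 220 × 1.8 × 3.4×10⁻⁴ = 0.13464 m
220–460 m: 0.53 × 2.8×10⁻⁴ × 240 = 0.035616 m
550 × 0.55 × 1.9×10⁻⁴ = 0.057475 m
Δh = 0.13464 + 0.035616 + 0.057475 = 0.227731 m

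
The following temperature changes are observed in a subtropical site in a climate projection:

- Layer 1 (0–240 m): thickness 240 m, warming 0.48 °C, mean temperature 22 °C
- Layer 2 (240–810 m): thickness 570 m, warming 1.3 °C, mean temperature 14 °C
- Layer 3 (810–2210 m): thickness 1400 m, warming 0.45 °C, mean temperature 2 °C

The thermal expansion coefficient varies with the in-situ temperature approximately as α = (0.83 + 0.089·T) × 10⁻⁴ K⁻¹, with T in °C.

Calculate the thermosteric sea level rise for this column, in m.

Layer 1: α = (0.83 + 0.089×22)×10⁻⁴ = 2.788×10⁻⁴ K⁻¹
Layer 2: α = (0.83 + 0.089×14)×10⁻⁴ = 2.076×10⁻⁴ K⁻¹
Layer 3: α = (0.83 + 0.089×2)×10⁻⁴ = 1.008×10⁻⁴ K⁻¹
240 × 2.788×10⁻⁴ × 0.48 = 0.03211776 m
Layer 2: 2.076×10⁻⁴ × 1.3 × 570 = 0.1538316 m
810–2210 m: 1400 × 1.008×10⁻⁴ × 0.45 = 0.063504 m
Δh = 0.03211776 + 0.1538316 + 0.063504 = 0.24945336 m ≈ 0.25 m

Δh ≈ 0.25 m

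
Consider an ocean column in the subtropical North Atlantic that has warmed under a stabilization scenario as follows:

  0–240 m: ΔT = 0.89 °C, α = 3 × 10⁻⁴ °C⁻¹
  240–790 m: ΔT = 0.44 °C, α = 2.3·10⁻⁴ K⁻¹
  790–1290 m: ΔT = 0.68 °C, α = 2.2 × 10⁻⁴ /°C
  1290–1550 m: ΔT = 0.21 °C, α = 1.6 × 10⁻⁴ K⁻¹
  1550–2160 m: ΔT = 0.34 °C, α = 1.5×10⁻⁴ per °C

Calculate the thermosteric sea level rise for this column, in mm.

about 230 mm

240 × 0.89 × 3×10⁻⁴ = 0.06408 m
Layer 2: 0.44 × 2.3×10⁻⁴ × 550 = 0.05566 m
2.2×10⁻⁴ × 500 × 0.68 = 0.07480 m
1290–1550 m: 1.6×10⁻⁴ × 260 × 0.21 = 0.008736 m
1.5×10⁻⁴ × 0.34 × 610 = 0.03111 m
Δh = 0.06408 + 0.05566 + 0.07480 + 0.008736 + 0.03111 = 0.234386 m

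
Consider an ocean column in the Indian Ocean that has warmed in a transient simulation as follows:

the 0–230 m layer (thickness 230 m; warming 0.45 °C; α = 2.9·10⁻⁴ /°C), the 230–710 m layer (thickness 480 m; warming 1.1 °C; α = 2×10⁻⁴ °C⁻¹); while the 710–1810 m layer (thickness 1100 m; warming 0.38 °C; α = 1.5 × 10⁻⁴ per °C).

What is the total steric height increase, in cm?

20 cm

Layer 1: 0.45 × 230 × 2.9×10⁻⁴ = 0.030015 m
230–710 m: 1.1 × 480 × 2×10⁻⁴ = 0.10560 m
Layer 3: 0.38 × 1100 × 1.5×10⁻⁴ = 0.06270 m
Δh = 0.030015 + 0.10560 + 0.06270 = 0.198315 m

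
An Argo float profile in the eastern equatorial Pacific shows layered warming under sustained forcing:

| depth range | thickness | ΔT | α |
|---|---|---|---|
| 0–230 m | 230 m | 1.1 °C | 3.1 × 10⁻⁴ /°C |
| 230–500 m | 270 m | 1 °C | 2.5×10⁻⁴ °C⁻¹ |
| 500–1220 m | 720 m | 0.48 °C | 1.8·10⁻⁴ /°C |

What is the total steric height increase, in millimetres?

Layer 1: 1.1 × 3.1×10⁻⁴ × 230 = 0.07843 m
Layer 2: 1 × 270 × 2.5×10⁻⁴ = 0.06750 m
Layer 3: 1.8×10⁻⁴ × 720 × 0.48 = 0.062208 m
Δh = 0.07843 + 0.06750 + 0.062208 = 0.208138 m

Δh = 210 mm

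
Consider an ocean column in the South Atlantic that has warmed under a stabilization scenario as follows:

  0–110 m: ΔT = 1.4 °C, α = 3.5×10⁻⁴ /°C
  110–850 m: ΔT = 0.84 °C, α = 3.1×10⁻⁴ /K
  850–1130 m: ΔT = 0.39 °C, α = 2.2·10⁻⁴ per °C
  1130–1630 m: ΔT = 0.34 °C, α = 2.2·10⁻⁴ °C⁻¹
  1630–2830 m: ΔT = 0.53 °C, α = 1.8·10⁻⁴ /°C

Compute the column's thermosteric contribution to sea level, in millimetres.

Δh ≈ 423 mm

110 × 1.4 × 3.5×10⁻⁴ = 0.05390 m
740 × 3.1×10⁻⁴ × 0.84 = 0.192696 m
850–1130 m: 2.2×10⁻⁴ × 280 × 0.39 = 0.024024 m
0.34 × 2.2×10⁻⁴ × 500 = 0.03740 m
0.53 × 1.8×10⁻⁴ × 1200 = 0.11448 m
Δh = 0.05390 + 0.192696 + 0.024024 + 0.03740 + 0.11448 = 0.42250 m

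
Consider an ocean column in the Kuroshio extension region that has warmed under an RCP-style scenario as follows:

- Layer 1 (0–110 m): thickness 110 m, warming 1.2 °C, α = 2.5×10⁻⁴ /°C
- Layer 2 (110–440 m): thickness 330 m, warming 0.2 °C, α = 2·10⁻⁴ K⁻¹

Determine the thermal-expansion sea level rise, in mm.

Δh ≈ 46 mm

0–110 m: 1.2 × 110 × 2.5×10⁻⁴ = 0.03300 m
0.2 × 2×10⁻⁴ × 330 = 0.01320 m
Δh = 0.03300 + 0.01320 = 0.04620 m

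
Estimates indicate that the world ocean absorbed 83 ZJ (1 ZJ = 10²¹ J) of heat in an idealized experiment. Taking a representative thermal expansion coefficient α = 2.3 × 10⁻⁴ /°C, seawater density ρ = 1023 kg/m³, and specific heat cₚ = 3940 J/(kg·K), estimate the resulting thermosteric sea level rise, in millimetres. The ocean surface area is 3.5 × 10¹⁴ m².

Per unit area: Q = 83×10²¹ / (3.5×10¹⁴) ≈ 2.371×10⁸ J/m²
Δh = αQ/(ρcₚ) = 2.3×10⁻⁴ × 2.371×10⁸ / (1023 × 3940) ≈ 0.01353 m

Δh = 14 mm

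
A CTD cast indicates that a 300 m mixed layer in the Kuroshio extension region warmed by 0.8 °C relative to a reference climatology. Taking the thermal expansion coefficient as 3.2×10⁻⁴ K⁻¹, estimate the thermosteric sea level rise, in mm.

Δh = αΔT·H = 3.2×10⁻⁴ × 0.8 × 300 = 0.07680 m

Δh ≈ 77 mm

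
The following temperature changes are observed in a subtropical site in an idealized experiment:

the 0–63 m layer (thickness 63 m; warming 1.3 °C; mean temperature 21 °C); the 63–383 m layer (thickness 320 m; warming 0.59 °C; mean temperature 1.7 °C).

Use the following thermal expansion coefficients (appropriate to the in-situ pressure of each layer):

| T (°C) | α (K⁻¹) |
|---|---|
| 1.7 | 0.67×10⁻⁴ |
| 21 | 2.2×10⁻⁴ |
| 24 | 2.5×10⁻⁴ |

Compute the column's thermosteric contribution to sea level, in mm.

Δh ≈ 31 mm

Layer 1 at 21 °C → α = 2.2×10⁻⁴ K⁻¹
Layer 2 at 1.7 °C → α = 0.67×10⁻⁴ K⁻¹
63 × 1.3 × 2.2×10⁻⁴ = 0.018018 m
320 × 0.59 × 0.67×10⁻⁴ = 0.0126496 m
Δh = 0.018018 + 0.0126496 = 0.0306676 m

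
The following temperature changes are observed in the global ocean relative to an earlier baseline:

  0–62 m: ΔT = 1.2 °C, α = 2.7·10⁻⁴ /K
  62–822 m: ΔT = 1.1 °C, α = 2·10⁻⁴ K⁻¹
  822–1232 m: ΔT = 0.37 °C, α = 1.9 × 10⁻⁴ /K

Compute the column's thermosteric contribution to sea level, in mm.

2.7×10⁻⁴ × 1.2 × 62 = 0.020088 m
Layer 2: 2×10⁻⁴ × 760 × 1.1 = 0.16720 m
1.9×10⁻⁴ × 0.37 × 410 = 0.028823 m
Δh = 0.020088 + 0.16720 + 0.028823 = 0.216111 m

about 216 mm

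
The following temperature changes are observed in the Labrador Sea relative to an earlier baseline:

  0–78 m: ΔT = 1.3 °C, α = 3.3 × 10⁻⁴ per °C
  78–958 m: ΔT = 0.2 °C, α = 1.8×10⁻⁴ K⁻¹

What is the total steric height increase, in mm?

0–78 m: 1.3 × 78 × 3.3×10⁻⁴ = 0.033462 m
78–958 m: 0.2 × 880 × 1.8×10⁻⁴ = 0.03168 m
Δh = 0.033462 + 0.03168 = 0.065142 m

Δh = 65 mm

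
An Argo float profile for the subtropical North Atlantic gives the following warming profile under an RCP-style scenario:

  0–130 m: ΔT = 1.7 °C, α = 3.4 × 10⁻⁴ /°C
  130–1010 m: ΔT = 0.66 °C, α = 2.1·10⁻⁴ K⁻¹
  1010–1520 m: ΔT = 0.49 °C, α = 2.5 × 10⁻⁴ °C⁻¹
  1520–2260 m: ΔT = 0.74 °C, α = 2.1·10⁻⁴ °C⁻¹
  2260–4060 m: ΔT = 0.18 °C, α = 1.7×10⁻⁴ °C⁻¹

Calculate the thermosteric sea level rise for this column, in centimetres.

43.0 cm

3.4×10⁻⁴ × 130 × 1.7 = 0.07514 m
Layer 2: 0.66 × 2.1×10⁻⁴ × 880 = 0.121968 m
1010–1520 m: 2.5×10⁻⁴ × 0.49 × 510 = 0.062475 m
Layer 4: 2.1×10⁻⁴ × 0.74 × 740 = 0.114996 m
Layer 5: 1.7×10⁻⁴ × 1800 × 0.18 = 0.05508 m
Δh = 0.07514 + 0.121968 + 0.062475 + 0.114996 + 0.05508 = 0.429659 m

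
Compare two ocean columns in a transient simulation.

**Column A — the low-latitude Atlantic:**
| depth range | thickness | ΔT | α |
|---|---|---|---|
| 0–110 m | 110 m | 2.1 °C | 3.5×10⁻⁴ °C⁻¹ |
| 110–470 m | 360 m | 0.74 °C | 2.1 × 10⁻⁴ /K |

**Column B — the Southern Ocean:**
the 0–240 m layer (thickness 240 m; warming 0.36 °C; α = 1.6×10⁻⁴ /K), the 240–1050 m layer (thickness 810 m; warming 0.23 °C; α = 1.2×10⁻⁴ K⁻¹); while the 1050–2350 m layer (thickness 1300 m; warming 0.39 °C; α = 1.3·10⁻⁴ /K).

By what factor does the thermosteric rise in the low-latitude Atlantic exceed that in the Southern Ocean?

a factor of 1.3

A 2.1 × 110 × 3.5×10⁻⁴ = 0.08085 m
A Layer 2: 0.74 × 2.1×10⁻⁴ × 360 = 0.055944 m
A total: 0.136794 m
B 0–240 m: 0.36 × 1.6×10⁻⁴ × 240 = 0.013824 m
B 240–1050 m: 0.23 × 810 × 1.2×10⁻⁴ = 0.022356 m
B 0.39 × 1300 × 1.3×10⁻⁴ = 0.06591 m
B total: 0.10209 m
Ratio: 0.136794 / 0.10209 ≈ 1.340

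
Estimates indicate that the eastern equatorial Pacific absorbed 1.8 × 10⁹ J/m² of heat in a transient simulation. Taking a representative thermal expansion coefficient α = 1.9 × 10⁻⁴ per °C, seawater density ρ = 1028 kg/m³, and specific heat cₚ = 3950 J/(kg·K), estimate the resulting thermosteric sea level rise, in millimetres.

84.2 mm

Δh = αQ/(ρcₚ) = 1.9×10⁻⁴ × 1.8×10⁹ / (1028 × 3950) ≈ 0.084224 m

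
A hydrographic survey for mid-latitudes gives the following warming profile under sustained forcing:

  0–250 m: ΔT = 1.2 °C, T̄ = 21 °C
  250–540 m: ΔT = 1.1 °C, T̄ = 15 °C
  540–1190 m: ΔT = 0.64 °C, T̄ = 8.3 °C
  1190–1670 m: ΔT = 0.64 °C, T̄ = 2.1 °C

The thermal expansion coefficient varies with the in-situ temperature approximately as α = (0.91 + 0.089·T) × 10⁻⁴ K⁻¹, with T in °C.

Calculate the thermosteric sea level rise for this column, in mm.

257 mm

Layer 1: α = (0.91 + 0.089×21)×10⁻⁴ = 2.779×10⁻⁴ K⁻¹
Layer 2: α = (0.91 + 0.089×15)×10⁻⁴ = 2.245×10⁻⁴ K⁻¹
Layer 3: α = (0.91 + 0.089×8.3)×10⁻⁴ = 1.6487×10⁻⁴ K⁻¹
Layer 4: α = (0.91 + 0.089×2.1)×10⁻⁴ = 1.0969×10⁻⁴ K⁻¹
1.2 × 2.779×10⁻⁴ × 250 = 0.08337 m
2.245×10⁻⁴ × 290 × 1.1 = 0.0716155 m
0.64 × 1.6487×10⁻⁴ × 650 = 0.06858592 m
1190–1670 m: 1.0969×10⁻⁴ × 480 × 0.64 = 0.033696768 m
Δh = 0.08337 + 0.0716155 + 0.06858592 + 0.033696768 = 0.257268188 m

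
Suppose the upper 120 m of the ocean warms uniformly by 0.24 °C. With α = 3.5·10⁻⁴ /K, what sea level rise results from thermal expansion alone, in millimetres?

Δh = αΔT·H = 3.5×10⁻⁴ × 0.24 × 120 = 0.01008 m

about 10.1 mm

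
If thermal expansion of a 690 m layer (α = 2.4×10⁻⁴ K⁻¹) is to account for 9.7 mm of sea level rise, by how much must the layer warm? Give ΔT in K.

ΔT = Δh/(αH) = 0.0097 / (2.4×10⁻⁴ × 690) ≈ 0.05857 K

0.0586 K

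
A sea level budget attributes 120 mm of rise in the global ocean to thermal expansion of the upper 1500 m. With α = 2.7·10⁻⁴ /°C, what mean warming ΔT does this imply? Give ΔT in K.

0.296 K

ΔT = Δh/(αH) = 0.12 / (2.7×10⁻⁴ × 1500) ≈ 0.2963 K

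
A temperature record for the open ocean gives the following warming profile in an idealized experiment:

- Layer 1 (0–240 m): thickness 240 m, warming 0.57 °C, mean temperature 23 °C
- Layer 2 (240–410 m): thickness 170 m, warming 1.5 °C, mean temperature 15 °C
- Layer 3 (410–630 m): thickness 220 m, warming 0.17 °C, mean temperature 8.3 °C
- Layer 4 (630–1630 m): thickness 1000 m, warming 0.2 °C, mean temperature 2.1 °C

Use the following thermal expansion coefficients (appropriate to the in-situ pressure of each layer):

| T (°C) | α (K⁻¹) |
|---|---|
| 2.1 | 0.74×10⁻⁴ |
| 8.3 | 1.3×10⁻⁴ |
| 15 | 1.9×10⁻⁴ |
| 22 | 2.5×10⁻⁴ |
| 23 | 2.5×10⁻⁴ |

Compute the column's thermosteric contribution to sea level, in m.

Layer 1 at 23 °C → α = 2.5×10⁻⁴ K⁻¹
Layer 2 at 15 °C → α = 1.9×10⁻⁴ K⁻¹
Layer 3 at 8.3 °C → α = 1.3×10⁻⁴ K⁻¹
Layer 4 at 2.1 °C → α = 0.74×10⁻⁴ K⁻¹
0–240 m: 2.5×10⁻⁴ × 0.57 × 240 = 0.03420 m
170 × 1.9×10⁻⁴ × 1.5 = 0.04845 m
Layer 3: 1.3×10⁻⁴ × 0.17 × 220 = 0.004862 m
0.74×10⁻⁴ × 1000 × 0.2 = 0.01480 m
Δh = 0.03420 + 0.04845 + 0.004862 + 0.01480 = 0.102312 m

0.102 m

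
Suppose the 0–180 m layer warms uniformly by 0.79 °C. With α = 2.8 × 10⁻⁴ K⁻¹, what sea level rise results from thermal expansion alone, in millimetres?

39.8 mm of thermosteric rise

Δh = αΔT·H = 2.8×10⁻⁴ × 0.79 × 180 = 0.039816 m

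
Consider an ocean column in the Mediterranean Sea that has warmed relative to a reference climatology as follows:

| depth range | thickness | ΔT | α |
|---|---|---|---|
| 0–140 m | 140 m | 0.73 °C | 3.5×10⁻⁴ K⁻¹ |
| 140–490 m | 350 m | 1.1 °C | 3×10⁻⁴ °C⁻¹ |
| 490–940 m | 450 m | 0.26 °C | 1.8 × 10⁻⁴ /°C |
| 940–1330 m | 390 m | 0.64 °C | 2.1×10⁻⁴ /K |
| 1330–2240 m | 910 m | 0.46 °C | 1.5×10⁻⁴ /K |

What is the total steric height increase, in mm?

288 mm

0.73 × 140 × 3.5×10⁻⁴ = 0.03577 m
3×10⁻⁴ × 350 × 1.1 = 0.11550 m
0.26 × 1.8×10⁻⁴ × 450 = 0.02106 m
2.1×10⁻⁴ × 0.64 × 390 = 0.052416 m
1330–2240 m: 910 × 1.5×10⁻⁴ × 0.46 = 0.06279 m
Δh = 0.03577 + 0.11550 + 0.02106 + 0.052416 + 0.06279 = 0.287536 m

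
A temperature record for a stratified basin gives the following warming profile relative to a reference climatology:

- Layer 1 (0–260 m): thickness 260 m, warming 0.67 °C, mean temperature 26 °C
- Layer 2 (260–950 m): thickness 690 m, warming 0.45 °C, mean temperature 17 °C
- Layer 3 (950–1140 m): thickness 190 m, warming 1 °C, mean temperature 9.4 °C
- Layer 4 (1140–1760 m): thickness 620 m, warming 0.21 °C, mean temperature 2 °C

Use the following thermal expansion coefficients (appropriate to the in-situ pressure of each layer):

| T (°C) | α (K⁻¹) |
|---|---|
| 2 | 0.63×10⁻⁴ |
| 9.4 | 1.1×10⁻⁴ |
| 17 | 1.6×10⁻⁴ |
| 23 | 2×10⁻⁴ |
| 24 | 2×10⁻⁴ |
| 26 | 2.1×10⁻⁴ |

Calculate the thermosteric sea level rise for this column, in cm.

Δh = 12 cm

Layer 1 at 26 °C → α = 2.1×10⁻⁴ K⁻¹
Layer 2 at 17 °C → α = 1.6×10⁻⁴ K⁻¹
Layer 3 at 9.4 °C → α = 1.1×10⁻⁴ K⁻¹
Layer 4 at 2 °C → α = 0.63×10⁻⁴ K⁻¹
0–260 m: 2.1×10⁻⁴ × 260 × 0.67 = 0.036582 m
260–950 m: 0.45 × 690 × 1.6×10⁻⁴ = 0.04968 m
1 × 190 × 1.1×10⁻⁴ = 0.02090 m
0.21 × 0.63×10⁻⁴ × 620 = 0.0082026 m
Δh = 0.036582 + 0.04968 + 0.02090 + 0.0082026 = 0.1153646 m ≈ 12 cm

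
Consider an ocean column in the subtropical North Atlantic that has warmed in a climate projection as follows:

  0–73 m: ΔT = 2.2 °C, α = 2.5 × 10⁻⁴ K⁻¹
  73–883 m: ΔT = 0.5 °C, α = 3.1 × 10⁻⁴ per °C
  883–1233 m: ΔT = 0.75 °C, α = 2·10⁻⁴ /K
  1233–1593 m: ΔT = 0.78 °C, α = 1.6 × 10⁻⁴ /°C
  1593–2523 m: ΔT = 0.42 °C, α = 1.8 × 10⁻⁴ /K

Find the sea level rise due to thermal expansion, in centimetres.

Layer 1: 2.2 × 73 × 2.5×10⁻⁴ = 0.04015 m
73–883 m: 810 × 0.5 × 3.1×10⁻⁴ = 0.12555 m
883–1233 m: 2×10⁻⁴ × 350 × 0.75 = 0.05250 m
0.78 × 1.6×10⁻⁴ × 360 = 0.044928 m
1593–2523 m: 930 × 1.8×10⁻⁴ × 0.42 = 0.070308 m
Δh = 0.04015 + 0.12555 + 0.05250 + 0.044928 + 0.070308 = 0.333436 m

about 33 cm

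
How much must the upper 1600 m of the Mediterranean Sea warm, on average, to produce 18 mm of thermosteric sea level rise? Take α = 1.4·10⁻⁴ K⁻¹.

ΔT = Δh/(αH) = 0.018 / (1.4×10⁻⁴ × 1600) ≈ 0.08036 °C

ΔT ≈ 0.080 °C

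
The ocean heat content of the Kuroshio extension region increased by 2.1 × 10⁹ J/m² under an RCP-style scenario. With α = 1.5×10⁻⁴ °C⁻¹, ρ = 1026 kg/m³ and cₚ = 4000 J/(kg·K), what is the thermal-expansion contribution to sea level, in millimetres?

Δh = 76.8 mm

Δh = αQ/(ρcₚ) = 1.5×10⁻⁴ × 2.1×10⁹ / (1026 × 4000) ≈ 0.076754 m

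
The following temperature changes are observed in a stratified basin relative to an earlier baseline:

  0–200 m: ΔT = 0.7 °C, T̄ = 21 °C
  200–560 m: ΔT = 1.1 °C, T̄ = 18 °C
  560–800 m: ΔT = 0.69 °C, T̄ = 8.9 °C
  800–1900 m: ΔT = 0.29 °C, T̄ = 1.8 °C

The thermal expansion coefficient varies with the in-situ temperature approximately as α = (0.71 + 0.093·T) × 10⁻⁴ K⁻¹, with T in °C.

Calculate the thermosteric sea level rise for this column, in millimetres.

Layer 1: α = (0.71 + 0.093×21)×10⁻⁴ = 2.663×10⁻⁴ K⁻¹
Layer 2: α = (0.71 + 0.093×18)×10⁻⁴ = 2.384×10⁻⁴ K⁻¹
Layer 3: α = (0.71 + 0.093×8.9)×10⁻⁴ = 1.5377×10⁻⁴ K⁻¹
Layer 4: α = (0.71 + 0.093×1.8)×10⁻⁴ = 0.8774×10⁻⁴ K⁻¹
0–200 m: 2.663×10⁻⁴ × 200 × 0.7 = 0.037282 m
200–560 m: 360 × 2.384×10⁻⁴ × 1.1 = 0.0944064 m
560–800 m: 0.69 × 240 × 1.5377×10⁻⁴ = 0.025464312 m
800–1900 m: 0.29 × 0.8774×10⁻⁴ × 1100 = 0.02798906 m
Δh = 0.037282 + 0.0944064 + 0.025464312 + 0.02798906 = 0.185141772 m ≈ 190 mm

190 mm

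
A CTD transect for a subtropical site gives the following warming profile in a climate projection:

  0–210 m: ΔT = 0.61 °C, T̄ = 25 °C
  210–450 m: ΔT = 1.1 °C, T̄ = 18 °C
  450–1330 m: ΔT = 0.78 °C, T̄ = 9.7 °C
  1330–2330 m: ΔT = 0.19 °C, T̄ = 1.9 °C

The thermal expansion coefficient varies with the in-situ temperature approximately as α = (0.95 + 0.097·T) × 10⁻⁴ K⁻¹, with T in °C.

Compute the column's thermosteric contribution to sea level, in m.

Layer 1: α = (0.95 + 0.097×25)×10⁻⁴ = 3.375×10⁻⁴ K⁻¹
Layer 2: α = (0.95 + 0.097×18)×10⁻⁴ = 2.696×10⁻⁴ K⁻¹
Layer 3: α = (0.95 + 0.097×9.7)×10⁻⁴ = 1.8909×10⁻⁴ K⁻¹
Layer 4: α = (0.95 + 0.097×1.9)×10⁻⁴ = 1.1343×10⁻⁴ K⁻¹
210 × 0.61 × 3.375×10⁻⁴ = 0.04323375 m
210–450 m: 2.696×10⁻⁴ × 240 × 1.1 = 0.0711744 m
450–1330 m: 880 × 0.78 × 1.8909×10⁻⁴ = 0.129791376 m
Layer 4: 0.19 × 1.1343×10⁻⁴ × 1000 = 0.0215517 m
Δh = 0.04323375 + 0.0711744 + 0.129791376 + 0.0215517 = 0.265751226 m

Δh = 0.27 m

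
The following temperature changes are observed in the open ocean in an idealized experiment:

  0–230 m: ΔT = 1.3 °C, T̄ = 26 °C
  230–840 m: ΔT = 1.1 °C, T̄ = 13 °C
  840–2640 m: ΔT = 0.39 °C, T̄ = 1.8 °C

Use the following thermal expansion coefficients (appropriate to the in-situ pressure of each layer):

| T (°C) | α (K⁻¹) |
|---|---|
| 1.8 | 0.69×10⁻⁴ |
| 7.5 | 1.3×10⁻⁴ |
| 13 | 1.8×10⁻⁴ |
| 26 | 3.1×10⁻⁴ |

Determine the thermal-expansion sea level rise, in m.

Layer 1 at 26 °C → α = 3.1×10⁻⁴ K⁻¹
Layer 2 at 13 °C → α = 1.8×10⁻⁴ K⁻¹
Layer 3 at 1.8 °C → α = 0.69×10⁻⁴ K⁻¹
Layer 1: 1.3 × 230 × 3.1×10⁻⁴ = 0.09269 m
230–840 m: 610 × 1.1 × 1.8×10⁻⁴ = 0.12078 m
840–2640 m: 0.69×10⁻⁴ × 1800 × 0.39 = 0.048438 m
Δh = 0.09269 + 0.12078 + 0.048438 = 0.261908 m ≈ 0.26 m

Δh = 0.26 m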